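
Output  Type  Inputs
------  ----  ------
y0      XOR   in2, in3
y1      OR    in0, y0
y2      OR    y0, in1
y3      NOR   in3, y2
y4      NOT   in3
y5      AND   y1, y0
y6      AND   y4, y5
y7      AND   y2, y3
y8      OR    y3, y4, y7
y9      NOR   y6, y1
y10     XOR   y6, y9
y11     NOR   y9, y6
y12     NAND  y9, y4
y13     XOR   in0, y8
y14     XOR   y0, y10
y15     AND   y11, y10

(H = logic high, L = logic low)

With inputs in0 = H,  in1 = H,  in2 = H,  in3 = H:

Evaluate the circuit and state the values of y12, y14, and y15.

y12 = H, y14 = L, y15 = L

y0 = in2 XOR in3 = H XOR H = L
y1 = in0 OR y0 = H OR L = H
y4 = NOT in3 = NOT H = L
y5 = y1 AND y0 = H AND L = L
y6 = y4 AND y5 = L AND L = L
y9 = y6 NOR y1 = L NOR H = L
y10 = y6 XOR y9 = L XOR L = L
y11 = y9 NOR y6 = L NOR L = H
y12 = y9 NAND y4 = L NAND L = H
y14 = y0 XOR y10 = L XOR L = L
y15 = y11 AND y10 = H AND L = L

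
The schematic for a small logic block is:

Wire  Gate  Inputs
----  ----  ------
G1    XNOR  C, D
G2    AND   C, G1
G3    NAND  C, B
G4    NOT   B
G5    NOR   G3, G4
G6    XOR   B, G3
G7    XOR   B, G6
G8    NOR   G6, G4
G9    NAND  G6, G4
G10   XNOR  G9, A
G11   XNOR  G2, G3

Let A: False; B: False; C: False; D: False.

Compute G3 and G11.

G3 = True; G11 = False

G1 = C XNOR D = False XNOR False = True
G2 = C AND G1 = False AND True = False
G3 = C NAND B = False NAND False = True
G11 = G2 XNOR G3 = False XNOR True = False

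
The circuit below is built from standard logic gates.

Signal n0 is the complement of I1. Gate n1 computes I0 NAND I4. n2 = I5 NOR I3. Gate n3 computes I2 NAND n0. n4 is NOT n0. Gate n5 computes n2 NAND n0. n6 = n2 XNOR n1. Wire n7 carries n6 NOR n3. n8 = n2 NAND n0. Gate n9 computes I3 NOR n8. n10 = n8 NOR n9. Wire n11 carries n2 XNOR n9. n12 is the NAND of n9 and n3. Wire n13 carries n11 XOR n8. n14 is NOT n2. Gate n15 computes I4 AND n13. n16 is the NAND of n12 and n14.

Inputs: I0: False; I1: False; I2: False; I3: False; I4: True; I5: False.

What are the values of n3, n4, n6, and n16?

n0 = NOT I1 = NOT False = True
n1 = I0 NAND I4 = False NAND True = True
n2 = I5 NOR I3 = False NOR False = True
n3 = I2 NAND n0 = False NAND True = True
n4 = NOT n0 = NOT True = False
n6 = n2 XNOR n1 = True XNOR True = True
n8 = n2 NAND n0 = True NAND True = False
n9 = I3 NOR n8 = False NOR False = True
n12 = n9 NAND n3 = True NAND True = False
n14 = NOT n2 = NOT True = False
n16 = n12 NAND n14 = False NAND False = True

n3 = True, n4 = False, n6 = True, n16 = True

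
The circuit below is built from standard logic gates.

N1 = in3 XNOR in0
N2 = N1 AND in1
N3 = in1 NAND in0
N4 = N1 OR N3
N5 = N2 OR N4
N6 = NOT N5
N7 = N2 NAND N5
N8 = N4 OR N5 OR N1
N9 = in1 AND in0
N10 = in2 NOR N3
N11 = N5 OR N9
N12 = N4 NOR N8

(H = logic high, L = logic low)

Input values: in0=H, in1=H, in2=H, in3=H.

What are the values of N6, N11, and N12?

N1 = in3 XNOR in0 = H XNOR H = H
N2 = N1 AND in1 = H AND H = H
N3 = in1 NAND in0 = H NAND H = L
N4 = N1 OR N3 = H OR L = H
N5 = N2 OR N4 = H OR H = H
N6 = NOT N5 = NOT H = L
N8 = N4 OR N5 OR N1 = H OR H OR H = H
N9 = in1 AND in0 = H AND H = H
N11 = N5 OR N9 = H OR H = H
N12 = N4 NOR N8 = H NOR H = L

N6 = L  N11 = H  N12 = L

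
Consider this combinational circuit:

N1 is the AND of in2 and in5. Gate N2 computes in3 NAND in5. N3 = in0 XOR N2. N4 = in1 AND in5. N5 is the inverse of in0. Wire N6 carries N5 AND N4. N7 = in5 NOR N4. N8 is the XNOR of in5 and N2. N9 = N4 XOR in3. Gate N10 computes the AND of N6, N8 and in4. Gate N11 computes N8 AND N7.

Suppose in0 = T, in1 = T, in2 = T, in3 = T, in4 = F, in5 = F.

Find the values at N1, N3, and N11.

N1 = in2 AND in5 = T AND F = F
N2 = in3 NAND in5 = T NAND F = T
N3 = in0 XOR N2 = T XOR T = F
N4 = in1 AND in5 = T AND F = F
N7 = in5 NOR N4 = F NOR F = T
N8 = in5 XNOR N2 = F XNOR T = F
N11 = N8 AND N7 = F AND T = F

N1 = F, N3 = F, N11 = F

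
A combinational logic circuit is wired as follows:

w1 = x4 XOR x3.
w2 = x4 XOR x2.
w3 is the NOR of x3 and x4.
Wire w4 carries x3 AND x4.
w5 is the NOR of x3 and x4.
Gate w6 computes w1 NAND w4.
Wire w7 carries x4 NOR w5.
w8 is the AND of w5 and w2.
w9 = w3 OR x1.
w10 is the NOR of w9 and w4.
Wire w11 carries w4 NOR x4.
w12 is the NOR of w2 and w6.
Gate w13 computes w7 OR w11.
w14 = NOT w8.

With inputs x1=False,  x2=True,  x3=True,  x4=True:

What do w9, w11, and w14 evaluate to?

w9 = False; w11 = False; w14 = True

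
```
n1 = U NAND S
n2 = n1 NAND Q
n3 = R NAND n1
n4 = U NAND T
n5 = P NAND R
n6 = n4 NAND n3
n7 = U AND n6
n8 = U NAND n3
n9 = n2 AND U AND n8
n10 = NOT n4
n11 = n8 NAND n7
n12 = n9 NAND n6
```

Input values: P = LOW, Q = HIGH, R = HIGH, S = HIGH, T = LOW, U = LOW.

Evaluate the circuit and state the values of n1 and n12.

n1 = HIGH, n12 = HIGH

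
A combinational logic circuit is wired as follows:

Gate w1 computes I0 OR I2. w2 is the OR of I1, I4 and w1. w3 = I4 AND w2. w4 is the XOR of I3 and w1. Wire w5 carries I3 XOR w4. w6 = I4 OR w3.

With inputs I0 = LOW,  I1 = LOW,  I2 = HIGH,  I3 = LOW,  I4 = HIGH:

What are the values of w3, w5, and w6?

w3 = HIGH  w5 = HIGH  w6 = HIGH

w1 = I0 OR I2 = LOW OR HIGH = HIGH
w2 = I1 OR I4 OR w1 = LOW OR HIGH OR HIGH = HIGH
w3 = I4 AND w2 = HIGH AND HIGH = HIGH
w4 = I3 XOR w1 = LOW XOR HIGH = HIGH
w5 = I3 XOR w4 = LOW XOR HIGH = HIGH
w6 = I4 OR w3 = HIGH OR HIGH = HIGH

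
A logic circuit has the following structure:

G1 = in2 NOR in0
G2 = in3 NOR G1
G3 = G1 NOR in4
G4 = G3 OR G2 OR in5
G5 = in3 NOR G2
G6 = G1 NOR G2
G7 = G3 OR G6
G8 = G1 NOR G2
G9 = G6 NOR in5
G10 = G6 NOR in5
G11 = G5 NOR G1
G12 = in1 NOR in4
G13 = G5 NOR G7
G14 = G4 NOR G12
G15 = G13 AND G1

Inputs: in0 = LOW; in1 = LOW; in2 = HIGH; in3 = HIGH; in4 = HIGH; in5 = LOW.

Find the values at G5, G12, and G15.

G5 = LOW; G12 = LOW; G15 = LOW

G1 = in2 NOR in0 = HIGH NOR LOW = LOW
G2 = in3 NOR G1 = HIGH NOR LOW = LOW
G3 = G1 NOR in4 = LOW NOR HIGH = LOW
G5 = in3 NOR G2 = HIGH NOR LOW = LOW
G6 = G1 NOR G2 = LOW NOR LOW = HIGH
G7 = G3 OR G6 = LOW OR HIGH = HIGH
G12 = in1 NOR in4 = LOW NOR HIGH = LOW
G13 = G5 NOR G7 = LOW NOR HIGH = LOW
G15 = G13 AND G1 = LOW AND LOW = LOW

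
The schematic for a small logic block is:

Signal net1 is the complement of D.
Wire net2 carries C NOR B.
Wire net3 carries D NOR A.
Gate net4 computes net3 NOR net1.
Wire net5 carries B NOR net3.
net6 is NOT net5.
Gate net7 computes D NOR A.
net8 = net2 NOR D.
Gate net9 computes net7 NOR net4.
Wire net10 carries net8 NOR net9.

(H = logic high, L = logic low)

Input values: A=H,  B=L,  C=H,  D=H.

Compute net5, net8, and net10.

net5 = H  net8 = L  net10 = H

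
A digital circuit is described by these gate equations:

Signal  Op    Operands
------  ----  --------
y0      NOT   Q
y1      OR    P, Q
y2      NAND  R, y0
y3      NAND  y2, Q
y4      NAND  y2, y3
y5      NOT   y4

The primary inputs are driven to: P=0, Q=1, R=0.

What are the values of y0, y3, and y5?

y0 = NOT Q = NOT 1 = 0
y2 = R NAND y0 = 0 NAND 0 = 1
y3 = y2 NAND Q = 1 NAND 1 = 0
y4 = y2 NAND y3 = 1 NAND 0 = 1
y5 = NOT y4 = NOT 1 = 0

y0 = 0, y3 = 0, y5 = 0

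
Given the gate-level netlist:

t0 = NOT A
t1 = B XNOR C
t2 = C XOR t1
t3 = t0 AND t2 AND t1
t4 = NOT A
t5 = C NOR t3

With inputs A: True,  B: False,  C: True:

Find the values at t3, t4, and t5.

t0 = NOT A = NOT True = False
t1 = B XNOR C = False XNOR True = False
t2 = C XOR t1 = True XOR False = True
t3 = t0 AND t2 AND t1 = False AND True AND False = False
t4 = NOT A = NOT True = False
t5 = C NOR t3 = True NOR False = False

t3 = False, t4 = False, t5 = False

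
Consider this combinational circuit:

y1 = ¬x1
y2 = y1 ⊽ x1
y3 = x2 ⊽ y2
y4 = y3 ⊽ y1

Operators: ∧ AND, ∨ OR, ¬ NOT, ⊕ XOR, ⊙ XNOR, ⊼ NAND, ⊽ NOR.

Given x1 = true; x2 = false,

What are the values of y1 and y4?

y1 = false, y4 = false

y1 = NOT x1 = NOT true = false
y2 = y1 NOR x1 = false NOR true = false
y3 = x2 NOR y2 = false NOR false = true
y4 = y3 NOR y1 = true NOR false = false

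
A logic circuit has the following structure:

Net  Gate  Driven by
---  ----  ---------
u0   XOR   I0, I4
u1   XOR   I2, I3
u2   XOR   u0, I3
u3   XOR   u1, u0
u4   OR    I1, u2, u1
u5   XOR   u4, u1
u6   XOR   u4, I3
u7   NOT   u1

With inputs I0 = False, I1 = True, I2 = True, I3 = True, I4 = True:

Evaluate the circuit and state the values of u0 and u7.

u0 = I0 XOR I4 = False XOR True = True
u1 = I2 XOR I3 = True XOR True = False
u7 = NOT u1 = NOT False = True

u0 = True, u7 = True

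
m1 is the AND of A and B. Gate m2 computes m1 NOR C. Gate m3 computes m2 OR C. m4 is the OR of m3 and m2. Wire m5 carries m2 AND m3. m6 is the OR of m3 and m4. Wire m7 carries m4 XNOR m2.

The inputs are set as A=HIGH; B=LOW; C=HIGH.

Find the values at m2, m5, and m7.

m1 = A AND B = HIGH AND LOW = LOW
m2 = m1 NOR C = LOW NOR HIGH = LOW
m3 = m2 OR C = LOW OR HIGH = HIGH
m4 = m3 OR m2 = HIGH OR LOW = HIGH
m5 = m2 AND m3 = LOW AND HIGH = LOW
m7 = m4 XNOR m2 = HIGH XNOR LOW = LOW

m2 = LOW  m5 = LOW  m7 = LOW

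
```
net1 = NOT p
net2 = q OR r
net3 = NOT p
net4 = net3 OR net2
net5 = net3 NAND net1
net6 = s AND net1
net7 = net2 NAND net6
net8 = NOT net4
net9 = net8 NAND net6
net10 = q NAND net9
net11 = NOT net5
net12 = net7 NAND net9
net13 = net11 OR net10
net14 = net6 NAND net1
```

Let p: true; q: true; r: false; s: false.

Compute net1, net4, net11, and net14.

net1 = NOT p = NOT true = false
net2 = q OR r = true OR false = true
net3 = NOT p = NOT true = false
net4 = net3 OR net2 = false OR true = true
net5 = net3 NAND net1 = false NAND false = true
net6 = s AND net1 = false AND false = false
net11 = NOT net5 = NOT true = false
net14 = net6 NAND net1 = false NAND false = true

net1 = false  net4 = true  net11 = false  net14 = true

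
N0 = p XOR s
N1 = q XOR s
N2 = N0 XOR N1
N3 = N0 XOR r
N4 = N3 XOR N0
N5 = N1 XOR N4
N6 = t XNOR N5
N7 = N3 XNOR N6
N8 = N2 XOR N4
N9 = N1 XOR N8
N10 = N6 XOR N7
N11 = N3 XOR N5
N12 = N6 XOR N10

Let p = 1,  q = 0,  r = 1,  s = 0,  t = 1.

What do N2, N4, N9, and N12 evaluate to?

N2 = 1  N4 = 1  N9 = 0  N12 = 0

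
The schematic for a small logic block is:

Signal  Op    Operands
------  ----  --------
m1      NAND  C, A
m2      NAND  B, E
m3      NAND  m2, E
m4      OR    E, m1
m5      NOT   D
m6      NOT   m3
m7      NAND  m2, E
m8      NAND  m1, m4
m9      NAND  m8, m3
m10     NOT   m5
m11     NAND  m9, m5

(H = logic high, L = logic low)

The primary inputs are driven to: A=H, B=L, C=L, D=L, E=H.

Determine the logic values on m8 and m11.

m1 = C NAND A = L NAND H = H
m2 = B NAND E = L NAND H = H
m3 = m2 NAND E = H NAND H = L
m4 = E OR m1 = H OR H = H
m5 = NOT D = NOT L = H
m8 = m1 NAND m4 = H NAND H = L
m9 = m8 NAND m3 = L NAND L = H
m11 = m9 NAND m5 = H NAND H = L

m8 = L  m11 = L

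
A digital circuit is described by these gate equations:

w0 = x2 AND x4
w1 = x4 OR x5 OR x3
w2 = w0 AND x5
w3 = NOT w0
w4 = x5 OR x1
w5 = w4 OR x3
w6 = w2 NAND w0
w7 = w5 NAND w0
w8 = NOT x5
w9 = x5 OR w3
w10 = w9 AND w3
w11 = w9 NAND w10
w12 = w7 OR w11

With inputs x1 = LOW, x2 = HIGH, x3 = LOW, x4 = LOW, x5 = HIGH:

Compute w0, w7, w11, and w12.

w0 = LOW, w7 = HIGH, w11 = LOW, w12 = HIGH

w0 = x2 AND x4 = HIGH AND LOW = LOW
w3 = NOT w0 = NOT LOW = HIGH
w4 = x5 OR x1 = HIGH OR LOW = HIGH
w5 = w4 OR x3 = HIGH OR LOW = HIGH
w7 = w5 NAND w0 = HIGH NAND LOW = HIGH
w9 = x5 OR w3 = HIGH OR HIGH = HIGH
w10 = w9 AND w3 = HIGH AND HIGH = HIGH
w11 = w9 NAND w10 = HIGH NAND HIGH = LOW
w12 = w7 OR w11 = HIGH OR LOW = HIGH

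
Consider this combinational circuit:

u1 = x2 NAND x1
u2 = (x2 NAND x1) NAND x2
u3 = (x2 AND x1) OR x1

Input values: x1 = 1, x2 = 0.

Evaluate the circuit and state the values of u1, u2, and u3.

u1 = 0 NAND 1 = 1
u2 = (0 NAND 1) NAND 0 = 1
u3 = (0 AND 1) OR 1 = 1

u1 = 1, u2 = 1, u3 = 1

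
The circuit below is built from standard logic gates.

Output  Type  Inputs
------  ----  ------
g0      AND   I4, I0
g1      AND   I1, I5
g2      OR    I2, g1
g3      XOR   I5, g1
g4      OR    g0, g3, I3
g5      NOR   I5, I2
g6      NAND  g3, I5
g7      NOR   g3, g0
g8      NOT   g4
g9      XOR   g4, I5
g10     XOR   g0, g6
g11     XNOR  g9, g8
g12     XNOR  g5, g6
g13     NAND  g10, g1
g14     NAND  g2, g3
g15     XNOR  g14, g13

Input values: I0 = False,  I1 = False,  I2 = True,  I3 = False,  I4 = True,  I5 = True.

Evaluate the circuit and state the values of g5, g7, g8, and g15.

g0 = I4 AND I0 = True AND False = False
g1 = I1 AND I5 = False AND True = False
g2 = I2 OR g1 = True OR False = True
g3 = I5 XOR g1 = True XOR False = True
g4 = g0 OR g3 OR I3 = False OR True OR False = True
g5 = I5 NOR I2 = True NOR True = False
g6 = g3 NAND I5 = True NAND True = False
g7 = g3 NOR g0 = True NOR False = False
g8 = NOT g4 = NOT True = False
g10 = g0 XOR g6 = False XOR False = False
g13 = g10 NAND g1 = False NAND False = True
g14 = g2 NAND g3 = True NAND True = False
g15 = g14 XNOR g13 = False XNOR True = False

g5 = False; g7 = False; g8 = False; g15 = False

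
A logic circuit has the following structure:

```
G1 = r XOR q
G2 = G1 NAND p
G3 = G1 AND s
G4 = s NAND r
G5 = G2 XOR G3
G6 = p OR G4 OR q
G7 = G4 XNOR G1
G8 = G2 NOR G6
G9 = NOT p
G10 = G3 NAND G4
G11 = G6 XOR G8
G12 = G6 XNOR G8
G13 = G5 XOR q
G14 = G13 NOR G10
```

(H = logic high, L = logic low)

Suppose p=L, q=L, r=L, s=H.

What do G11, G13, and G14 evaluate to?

G11 = H, G13 = H, G14 = L

G1 = r XOR q = L XOR L = L
G2 = G1 NAND p = L NAND L = H
G3 = G1 AND s = L AND H = L
G4 = s NAND r = H NAND L = H
G5 = G2 XOR G3 = H XOR L = H
G6 = p OR G4 OR q = L OR H OR L = H
G8 = G2 NOR G6 = H NOR H = L
G10 = G3 NAND G4 = L NAND H = H
G11 = G6 XOR G8 = H XOR L = H
G13 = G5 XOR q = H XOR L = H
G14 = G13 NOR G10 = H NOR H = L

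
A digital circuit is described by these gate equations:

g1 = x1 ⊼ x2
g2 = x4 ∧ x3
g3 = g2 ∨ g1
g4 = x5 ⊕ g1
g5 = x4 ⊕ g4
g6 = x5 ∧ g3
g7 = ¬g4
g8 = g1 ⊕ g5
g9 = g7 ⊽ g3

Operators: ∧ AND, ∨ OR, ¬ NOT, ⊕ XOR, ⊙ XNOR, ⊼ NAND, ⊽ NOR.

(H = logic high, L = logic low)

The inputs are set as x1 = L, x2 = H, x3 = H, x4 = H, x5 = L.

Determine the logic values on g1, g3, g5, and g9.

g1 = H  g3 = H  g5 = L  g9 = L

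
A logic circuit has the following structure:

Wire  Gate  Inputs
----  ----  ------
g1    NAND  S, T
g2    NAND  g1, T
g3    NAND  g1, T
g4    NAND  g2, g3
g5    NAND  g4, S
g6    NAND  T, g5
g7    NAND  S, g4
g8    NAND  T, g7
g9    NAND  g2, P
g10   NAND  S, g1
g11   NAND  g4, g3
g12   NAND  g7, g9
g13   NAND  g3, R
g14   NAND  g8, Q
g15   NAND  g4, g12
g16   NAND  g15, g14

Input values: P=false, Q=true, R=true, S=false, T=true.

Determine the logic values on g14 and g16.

g14 = true; g16 = false

g1 = S NAND T = false NAND true = true
g2 = g1 NAND T = true NAND true = false
g3 = g1 NAND T = true NAND true = false
g4 = g2 NAND g3 = false NAND false = true
g7 = S NAND g4 = false NAND true = true
g8 = T NAND g7 = true NAND true = false
g9 = g2 NAND P = false NAND false = true
g12 = g7 NAND g9 = true NAND true = false
g14 = g8 NAND Q = false NAND true = true
g15 = g4 NAND g12 = true NAND false = true
g16 = g15 NAND g14 = true NAND true = false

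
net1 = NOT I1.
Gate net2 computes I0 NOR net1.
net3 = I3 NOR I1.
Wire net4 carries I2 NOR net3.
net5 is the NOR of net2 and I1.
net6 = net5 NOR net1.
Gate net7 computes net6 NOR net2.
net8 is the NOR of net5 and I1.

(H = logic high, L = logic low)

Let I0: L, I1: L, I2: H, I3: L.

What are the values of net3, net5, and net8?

net1 = NOT I1 = NOT L = H
net2 = I0 NOR net1 = L NOR H = L
net3 = I3 NOR I1 = L NOR L = H
net5 = net2 NOR I1 = L NOR L = H
net8 = net5 NOR I1 = H NOR L = L

net3 = H, net5 = H, net8 = L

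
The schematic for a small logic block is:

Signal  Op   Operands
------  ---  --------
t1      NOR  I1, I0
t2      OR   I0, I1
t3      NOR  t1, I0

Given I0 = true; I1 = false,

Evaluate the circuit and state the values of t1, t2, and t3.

t1 = I1 NOR I0 = false NOR true = false
t2 = I0 OR I1 = true OR false = true
t3 = t1 NOR I0 = false NOR true = false

t1 = false  t2 = true  t3 = false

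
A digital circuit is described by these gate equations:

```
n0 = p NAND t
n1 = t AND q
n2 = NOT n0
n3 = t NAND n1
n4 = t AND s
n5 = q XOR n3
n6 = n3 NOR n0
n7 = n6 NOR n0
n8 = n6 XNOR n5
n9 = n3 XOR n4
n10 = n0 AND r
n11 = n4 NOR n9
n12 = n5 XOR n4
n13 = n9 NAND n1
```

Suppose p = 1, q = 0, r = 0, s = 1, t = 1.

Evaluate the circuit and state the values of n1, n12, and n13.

n1 = 0  n12 = 0  n13 = 1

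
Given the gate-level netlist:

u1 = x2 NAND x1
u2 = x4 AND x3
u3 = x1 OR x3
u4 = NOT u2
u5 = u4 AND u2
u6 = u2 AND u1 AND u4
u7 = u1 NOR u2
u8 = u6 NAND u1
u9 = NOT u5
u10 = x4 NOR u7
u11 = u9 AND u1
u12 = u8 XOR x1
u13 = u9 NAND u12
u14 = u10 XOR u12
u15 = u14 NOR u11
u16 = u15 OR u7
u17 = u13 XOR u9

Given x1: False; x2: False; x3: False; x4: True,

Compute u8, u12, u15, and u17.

u1 = x2 NAND x1 = False NAND False = True
u2 = x4 AND x3 = True AND False = False
u4 = NOT u2 = NOT False = True
u5 = u4 AND u2 = True AND False = False
u6 = u2 AND u1 AND u4 = False AND True AND True = False
u7 = u1 NOR u2 = True NOR False = False
u8 = u6 NAND u1 = False NAND True = True
u9 = NOT u5 = NOT False = True
u10 = x4 NOR u7 = True NOR False = False
u11 = u9 AND u1 = True AND True = True
u12 = u8 XOR x1 = True XOR False = True
u13 = u9 NAND u12 = True NAND True = False
u14 = u10 XOR u12 = False XOR True = True
u15 = u14 NOR u11 = True NOR True = False
u17 = u13 XOR u9 = False XOR True = True

u8 = True; u12 = True; u15 = False; u17 = True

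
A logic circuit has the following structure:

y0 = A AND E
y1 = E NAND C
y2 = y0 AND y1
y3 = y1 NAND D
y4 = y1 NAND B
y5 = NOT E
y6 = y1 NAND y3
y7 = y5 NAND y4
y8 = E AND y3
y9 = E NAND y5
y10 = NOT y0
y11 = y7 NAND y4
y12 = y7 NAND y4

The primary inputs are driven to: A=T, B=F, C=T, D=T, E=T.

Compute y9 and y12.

y1 = E NAND C = T NAND T = F
y4 = y1 NAND B = F NAND F = T
y5 = NOT E = NOT T = F
y7 = y5 NAND y4 = F NAND T = T
y9 = E NAND y5 = T NAND F = T
y12 = y7 NAND y4 = T NAND T = F

y9 = T, y12 = F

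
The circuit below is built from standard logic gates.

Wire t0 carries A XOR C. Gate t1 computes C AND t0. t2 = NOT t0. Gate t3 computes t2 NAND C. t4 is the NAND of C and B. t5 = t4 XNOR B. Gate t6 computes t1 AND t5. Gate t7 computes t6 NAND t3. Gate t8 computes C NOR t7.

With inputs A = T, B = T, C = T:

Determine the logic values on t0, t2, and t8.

t0 = A XOR C = T XOR T = F
t1 = C AND t0 = T AND F = F
t2 = NOT t0 = NOT F = T
t3 = t2 NAND C = T NAND T = F
t4 = C NAND B = T NAND T = F
t5 = t4 XNOR B = F XNOR T = F
t6 = t1 AND t5 = F AND F = F
t7 = t6 NAND t3 = F NAND F = T
t8 = C NOR t7 = T NOR T = F

t0 = F, t2 = T, t8 = F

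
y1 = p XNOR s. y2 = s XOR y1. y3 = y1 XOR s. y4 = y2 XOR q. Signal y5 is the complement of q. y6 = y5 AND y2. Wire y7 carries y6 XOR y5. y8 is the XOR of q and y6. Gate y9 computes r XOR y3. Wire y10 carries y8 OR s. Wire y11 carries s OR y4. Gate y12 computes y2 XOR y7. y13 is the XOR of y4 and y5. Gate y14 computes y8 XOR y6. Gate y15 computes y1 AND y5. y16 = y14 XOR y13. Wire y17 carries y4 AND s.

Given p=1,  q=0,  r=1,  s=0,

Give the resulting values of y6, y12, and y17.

y1 = p XNOR s = 1 XNOR 0 = 0
y2 = s XOR y1 = 0 XOR 0 = 0
y4 = y2 XOR q = 0 XOR 0 = 0
y5 = NOT q = NOT 0 = 1
y6 = y5 AND y2 = 1 AND 0 = 0
y7 = y6 XOR y5 = 0 XOR 1 = 1
y12 = y2 XOR y7 = 0 XOR 1 = 1
y17 = y4 AND s = 0 AND 0 = 0

y6 = 0; y12 = 1; y17 = 0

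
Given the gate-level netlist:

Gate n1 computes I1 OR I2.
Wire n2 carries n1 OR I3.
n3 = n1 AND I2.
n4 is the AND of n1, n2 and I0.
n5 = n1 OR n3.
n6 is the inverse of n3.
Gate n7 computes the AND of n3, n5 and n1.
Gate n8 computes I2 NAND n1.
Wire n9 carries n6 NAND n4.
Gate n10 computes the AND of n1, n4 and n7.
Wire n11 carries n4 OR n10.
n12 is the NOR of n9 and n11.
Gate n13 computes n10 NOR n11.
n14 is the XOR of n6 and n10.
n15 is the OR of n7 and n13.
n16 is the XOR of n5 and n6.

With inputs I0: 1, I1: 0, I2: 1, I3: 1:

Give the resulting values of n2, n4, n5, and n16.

n1 = I1 OR I2 = 0 OR 1 = 1
n2 = n1 OR I3 = 1 OR 1 = 1
n3 = n1 AND I2 = 1 AND 1 = 1
n4 = n1 AND n2 AND I0 = 1 AND 1 AND 1 = 1
n5 = n1 OR n3 = 1 OR 1 = 1
n6 = NOT n3 = NOT 1 = 0
n16 = n5 XOR n6 = 1 XOR 0 = 1

n2 = 1  n4 = 1  n5 = 1  n16 = 1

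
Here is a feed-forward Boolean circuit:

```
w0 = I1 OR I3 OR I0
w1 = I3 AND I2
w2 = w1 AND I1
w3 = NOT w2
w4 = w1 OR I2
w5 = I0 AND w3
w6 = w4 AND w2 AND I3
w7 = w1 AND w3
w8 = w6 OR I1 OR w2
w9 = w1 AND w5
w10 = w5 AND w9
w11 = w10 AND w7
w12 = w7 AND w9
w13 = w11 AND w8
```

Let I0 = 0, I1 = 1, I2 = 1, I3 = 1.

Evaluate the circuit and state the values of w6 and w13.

w1 = I3 AND I2 = 1 AND 1 = 1
w2 = w1 AND I1 = 1 AND 1 = 1
w3 = NOT w2 = NOT 1 = 0
w4 = w1 OR I2 = 1 OR 1 = 1
w5 = I0 AND w3 = 0 AND 0 = 0
w6 = w4 AND w2 AND I3 = 1 AND 1 AND 1 = 1
w7 = w1 AND w3 = 1 AND 0 = 0
w8 = w6 OR I1 OR w2 = 1 OR 1 OR 1 = 1
w9 = w1 AND w5 = 1 AND 0 = 0
w10 = w5 AND w9 = 0 AND 0 = 0
w11 = w10 AND w7 = 0 AND 0 = 0
w13 = w11 AND w8 = 0 AND 1 = 0

w6 = 1; w13 = 0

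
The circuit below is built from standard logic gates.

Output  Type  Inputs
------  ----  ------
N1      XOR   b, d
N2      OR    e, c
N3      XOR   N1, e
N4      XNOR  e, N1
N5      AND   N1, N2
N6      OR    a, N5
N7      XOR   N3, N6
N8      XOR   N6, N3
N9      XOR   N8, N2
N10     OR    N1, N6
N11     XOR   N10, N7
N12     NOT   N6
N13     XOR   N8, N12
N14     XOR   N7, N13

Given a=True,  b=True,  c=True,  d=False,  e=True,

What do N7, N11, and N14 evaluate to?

N1 = b XOR d = True XOR False = True
N2 = e OR c = True OR True = True
N3 = N1 XOR e = True XOR True = False
N5 = N1 AND N2 = True AND True = True
N6 = a OR N5 = True OR True = True
N7 = N3 XOR N6 = False XOR True = True
N8 = N6 XOR N3 = True XOR False = True
N10 = N1 OR N6 = True OR True = True
N11 = N10 XOR N7 = True XOR True = False
N12 = NOT N6 = NOT True = False
N13 = N8 XOR N12 = True XOR False = True
N14 = N7 XOR N13 = True XOR True = False

N7 = True; N11 = False; N14 = False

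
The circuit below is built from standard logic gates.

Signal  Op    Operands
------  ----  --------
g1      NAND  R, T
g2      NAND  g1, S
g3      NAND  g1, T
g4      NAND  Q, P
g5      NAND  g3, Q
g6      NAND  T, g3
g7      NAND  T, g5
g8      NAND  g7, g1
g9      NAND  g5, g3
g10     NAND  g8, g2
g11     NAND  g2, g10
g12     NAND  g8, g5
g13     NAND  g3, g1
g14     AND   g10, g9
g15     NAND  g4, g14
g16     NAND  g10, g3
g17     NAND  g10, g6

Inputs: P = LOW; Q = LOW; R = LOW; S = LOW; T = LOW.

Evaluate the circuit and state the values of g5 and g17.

g5 = HIGH; g17 = LOW

g1 = R NAND T = LOW NAND LOW = HIGH
g2 = g1 NAND S = HIGH NAND LOW = HIGH
g3 = g1 NAND T = HIGH NAND LOW = HIGH
g5 = g3 NAND Q = HIGH NAND LOW = HIGH
g6 = T NAND g3 = LOW NAND HIGH = HIGH
g7 = T NAND g5 = LOW NAND HIGH = HIGH
g8 = g7 NAND g1 = HIGH NAND HIGH = LOW
g10 = g8 NAND g2 = LOW NAND HIGH = HIGH
g17 = g10 NAND g6 = HIGH NAND HIGH = LOW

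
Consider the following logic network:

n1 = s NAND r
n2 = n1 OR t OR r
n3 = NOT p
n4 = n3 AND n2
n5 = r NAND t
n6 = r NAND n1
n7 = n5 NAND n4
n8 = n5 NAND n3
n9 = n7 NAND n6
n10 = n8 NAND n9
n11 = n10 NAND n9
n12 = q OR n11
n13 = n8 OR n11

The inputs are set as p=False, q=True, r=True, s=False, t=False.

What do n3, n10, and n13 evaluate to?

n3 = True, n10 = True, n13 = False

n1 = s NAND r = False NAND True = True
n2 = n1 OR t OR r = True OR False OR True = True
n3 = NOT p = NOT False = True
n4 = n3 AND n2 = True AND True = True
n5 = r NAND t = True NAND False = True
n6 = r NAND n1 = True NAND True = False
n7 = n5 NAND n4 = True NAND True = False
n8 = n5 NAND n3 = True NAND True = False
n9 = n7 NAND n6 = False NAND False = True
n10 = n8 NAND n9 = False NAND True = True
n11 = n10 NAND n9 = True NAND True = False
n13 = n8 OR n11 = False OR False = False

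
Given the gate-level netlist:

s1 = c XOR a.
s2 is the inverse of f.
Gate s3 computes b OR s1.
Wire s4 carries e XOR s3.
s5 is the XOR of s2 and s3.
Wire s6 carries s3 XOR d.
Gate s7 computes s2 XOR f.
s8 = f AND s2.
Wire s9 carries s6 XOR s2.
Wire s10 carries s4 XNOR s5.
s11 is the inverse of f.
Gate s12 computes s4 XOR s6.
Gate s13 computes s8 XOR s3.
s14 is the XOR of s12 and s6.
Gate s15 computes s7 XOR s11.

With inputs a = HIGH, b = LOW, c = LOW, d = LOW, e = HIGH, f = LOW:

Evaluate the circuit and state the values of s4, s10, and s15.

s4 = LOW, s10 = HIGH, s15 = LOW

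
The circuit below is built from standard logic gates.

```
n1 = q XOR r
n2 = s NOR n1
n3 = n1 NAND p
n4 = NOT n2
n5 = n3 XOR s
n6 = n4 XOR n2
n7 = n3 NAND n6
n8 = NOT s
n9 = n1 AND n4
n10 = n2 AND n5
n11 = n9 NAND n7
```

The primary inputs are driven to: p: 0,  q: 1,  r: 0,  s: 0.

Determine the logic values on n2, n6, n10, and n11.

n2 = 0, n6 = 1, n10 = 0, n11 = 1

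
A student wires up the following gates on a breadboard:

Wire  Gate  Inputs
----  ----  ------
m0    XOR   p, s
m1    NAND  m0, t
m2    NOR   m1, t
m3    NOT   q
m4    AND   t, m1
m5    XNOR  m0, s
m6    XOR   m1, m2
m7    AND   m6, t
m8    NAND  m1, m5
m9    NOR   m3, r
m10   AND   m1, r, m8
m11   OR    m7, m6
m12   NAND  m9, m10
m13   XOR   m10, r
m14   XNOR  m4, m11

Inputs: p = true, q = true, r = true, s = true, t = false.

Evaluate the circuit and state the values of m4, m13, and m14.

m0 = p XOR s = true XOR true = false
m1 = m0 NAND t = false NAND false = true
m2 = m1 NOR t = true NOR false = false
m4 = t AND m1 = false AND true = false
m5 = m0 XNOR s = false XNOR true = false
m6 = m1 XOR m2 = true XOR false = true
m7 = m6 AND t = true AND false = false
m8 = m1 NAND m5 = true NAND false = true
m10 = m1 AND r AND m8 = true AND true AND true = true
m11 = m7 OR m6 = false OR true = true
m13 = m10 XOR r = true XOR true = false
m14 = m4 XNOR m11 = false XNOR true = false

m4 = false; m13 = false; m14 = false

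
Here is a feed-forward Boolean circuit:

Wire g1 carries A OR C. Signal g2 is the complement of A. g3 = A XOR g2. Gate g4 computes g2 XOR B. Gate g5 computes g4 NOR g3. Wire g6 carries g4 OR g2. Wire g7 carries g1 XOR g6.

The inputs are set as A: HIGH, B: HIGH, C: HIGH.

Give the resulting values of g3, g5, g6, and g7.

g3 = HIGH; g5 = LOW; g6 = HIGH; g7 = LOW

g1 = A OR C = HIGH OR HIGH = HIGH
g2 = NOT A = NOT HIGH = LOW
g3 = A XOR g2 = HIGH XOR LOW = HIGH
g4 = g2 XOR B = LOW XOR HIGH = HIGH
g5 = g4 NOR g3 = HIGH NOR HIGH = LOW
g6 = g4 OR g2 = HIGH OR LOW = HIGH
g7 = g1 XOR g6 = HIGH XOR HIGH = LOW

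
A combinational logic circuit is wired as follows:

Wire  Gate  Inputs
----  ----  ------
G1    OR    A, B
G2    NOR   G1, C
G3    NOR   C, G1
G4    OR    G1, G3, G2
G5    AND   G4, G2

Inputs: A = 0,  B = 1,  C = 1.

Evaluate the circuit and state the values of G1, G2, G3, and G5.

G1 = A OR B = 0 OR 1 = 1
G2 = G1 NOR C = 1 NOR 1 = 0
G3 = C NOR G1 = 1 NOR 1 = 0
G4 = G1 OR G3 OR G2 = 1 OR 0 OR 0 = 1
G5 = G4 AND G2 = 1 AND 0 = 0

G1 = 1; G2 = 0; G3 = 0; G5 = 0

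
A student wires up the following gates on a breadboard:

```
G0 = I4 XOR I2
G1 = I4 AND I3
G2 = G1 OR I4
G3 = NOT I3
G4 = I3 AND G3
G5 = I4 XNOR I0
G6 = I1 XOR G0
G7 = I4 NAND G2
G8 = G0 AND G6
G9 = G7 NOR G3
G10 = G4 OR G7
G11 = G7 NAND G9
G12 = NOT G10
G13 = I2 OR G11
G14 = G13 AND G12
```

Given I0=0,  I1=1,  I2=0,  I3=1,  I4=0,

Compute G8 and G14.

G0 = I4 XOR I2 = 0 XOR 0 = 0
G1 = I4 AND I3 = 0 AND 1 = 0
G2 = G1 OR I4 = 0 OR 0 = 0
G3 = NOT I3 = NOT 1 = 0
G4 = I3 AND G3 = 1 AND 0 = 0
G6 = I1 XOR G0 = 1 XOR 0 = 1
G7 = I4 NAND G2 = 0 NAND 0 = 1
G8 = G0 AND G6 = 0 AND 1 = 0
G9 = G7 NOR G3 = 1 NOR 0 = 0
G10 = G4 OR G7 = 0 OR 1 = 1
G11 = G7 NAND G9 = 1 NAND 0 = 1
G12 = NOT G10 = NOT 1 = 0
G13 = I2 OR G11 = 0 OR 1 = 1
G14 = G13 AND G12 = 1 AND 0 = 0

G8 = 0, G14 = 0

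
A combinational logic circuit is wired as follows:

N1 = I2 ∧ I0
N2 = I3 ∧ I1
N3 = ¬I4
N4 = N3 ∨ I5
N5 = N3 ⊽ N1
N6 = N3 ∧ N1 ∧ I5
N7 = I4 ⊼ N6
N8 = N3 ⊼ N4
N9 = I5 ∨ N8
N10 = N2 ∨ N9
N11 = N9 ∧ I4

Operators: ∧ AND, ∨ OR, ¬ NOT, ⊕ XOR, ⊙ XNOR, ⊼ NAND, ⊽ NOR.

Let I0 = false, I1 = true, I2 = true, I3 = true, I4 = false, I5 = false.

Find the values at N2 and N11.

N2 = true, N11 = false

N2 = I3 AND I1 = true AND true = true
N3 = NOT I4 = NOT false = true
N4 = N3 OR I5 = true OR false = true
N8 = N3 NAND N4 = true NAND true = false
N9 = I5 OR N8 = false OR false = false
N11 = N9 AND I4 = false AND false = false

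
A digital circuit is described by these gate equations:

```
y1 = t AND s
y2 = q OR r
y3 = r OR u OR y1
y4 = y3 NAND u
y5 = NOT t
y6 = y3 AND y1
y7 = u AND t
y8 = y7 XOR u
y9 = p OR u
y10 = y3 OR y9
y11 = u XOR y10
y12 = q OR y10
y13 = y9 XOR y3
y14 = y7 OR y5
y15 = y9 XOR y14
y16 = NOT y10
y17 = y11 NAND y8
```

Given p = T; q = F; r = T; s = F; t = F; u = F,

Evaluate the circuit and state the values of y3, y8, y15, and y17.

y3 = T, y8 = F, y15 = F, y17 = T

y1 = t AND s = F AND F = F
y3 = r OR u OR y1 = T OR F OR F = T
y5 = NOT t = NOT F = T
y7 = u AND t = F AND F = F
y8 = y7 XOR u = F XOR F = F
y9 = p OR u = T OR F = T
y10 = y3 OR y9 = T OR T = T
y11 = u XOR y10 = F XOR T = T
y14 = y7 OR y5 = F OR T = T
y15 = y9 XOR y14 = T XOR T = F
y17 = y11 NAND y8 = T NAND F = T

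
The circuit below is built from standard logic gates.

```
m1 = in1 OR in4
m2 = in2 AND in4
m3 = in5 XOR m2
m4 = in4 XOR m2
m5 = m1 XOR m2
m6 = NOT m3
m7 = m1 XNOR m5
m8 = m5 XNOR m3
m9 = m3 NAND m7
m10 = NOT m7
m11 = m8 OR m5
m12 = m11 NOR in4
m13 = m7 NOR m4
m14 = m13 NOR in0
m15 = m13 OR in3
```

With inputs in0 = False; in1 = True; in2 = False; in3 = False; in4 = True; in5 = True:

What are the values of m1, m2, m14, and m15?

m1 = in1 OR in4 = True OR True = True
m2 = in2 AND in4 = False AND True = False
m4 = in4 XOR m2 = True XOR False = True
m5 = m1 XOR m2 = True XOR False = True
m7 = m1 XNOR m5 = True XNOR True = True
m13 = m7 NOR m4 = True NOR True = False
m14 = m13 NOR in0 = False NOR False = True
m15 = m13 OR in3 = False OR False = False

m1 = True; m2 = False; m14 = True; m15 = False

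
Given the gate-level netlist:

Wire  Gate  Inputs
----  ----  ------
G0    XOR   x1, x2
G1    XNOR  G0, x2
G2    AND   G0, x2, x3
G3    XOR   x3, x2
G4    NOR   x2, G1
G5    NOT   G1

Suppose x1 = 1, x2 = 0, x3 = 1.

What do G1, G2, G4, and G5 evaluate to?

G1 = 0, G2 = 0, G4 = 1, G5 = 1

G0 = x1 XOR x2 = 1 XOR 0 = 1
G1 = G0 XNOR x2 = 1 XNOR 0 = 0
G2 = G0 AND x2 AND x3 = 1 AND 0 AND 1 = 0
G4 = x2 NOR G1 = 0 NOR 0 = 1
G5 = NOT G1 = NOT 0 = 1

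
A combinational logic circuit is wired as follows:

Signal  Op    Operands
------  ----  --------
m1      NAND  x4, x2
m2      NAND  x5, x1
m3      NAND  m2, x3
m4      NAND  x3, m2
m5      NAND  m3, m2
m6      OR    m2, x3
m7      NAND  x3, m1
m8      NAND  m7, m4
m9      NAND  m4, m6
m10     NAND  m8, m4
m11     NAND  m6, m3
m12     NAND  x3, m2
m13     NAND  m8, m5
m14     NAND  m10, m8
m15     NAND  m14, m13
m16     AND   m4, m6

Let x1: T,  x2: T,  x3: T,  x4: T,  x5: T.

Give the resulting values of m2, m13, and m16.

m1 = x4 NAND x2 = T NAND T = F
m2 = x5 NAND x1 = T NAND T = F
m3 = m2 NAND x3 = F NAND T = T
m4 = x3 NAND m2 = T NAND F = T
m5 = m3 NAND m2 = T NAND F = T
m6 = m2 OR x3 = F OR T = T
m7 = x3 NAND m1 = T NAND F = T
m8 = m7 NAND m4 = T NAND T = F
m13 = m8 NAND m5 = F NAND T = T
m16 = m4 AND m6 = T AND T = T

m2 = F; m13 = T; m16 = T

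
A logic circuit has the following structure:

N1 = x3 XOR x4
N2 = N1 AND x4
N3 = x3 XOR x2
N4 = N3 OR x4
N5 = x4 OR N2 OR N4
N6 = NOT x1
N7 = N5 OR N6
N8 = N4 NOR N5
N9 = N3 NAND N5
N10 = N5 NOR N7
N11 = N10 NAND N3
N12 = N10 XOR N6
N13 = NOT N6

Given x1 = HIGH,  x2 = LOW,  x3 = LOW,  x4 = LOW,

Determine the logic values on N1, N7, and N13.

N1 = LOW; N7 = LOW; N13 = HIGH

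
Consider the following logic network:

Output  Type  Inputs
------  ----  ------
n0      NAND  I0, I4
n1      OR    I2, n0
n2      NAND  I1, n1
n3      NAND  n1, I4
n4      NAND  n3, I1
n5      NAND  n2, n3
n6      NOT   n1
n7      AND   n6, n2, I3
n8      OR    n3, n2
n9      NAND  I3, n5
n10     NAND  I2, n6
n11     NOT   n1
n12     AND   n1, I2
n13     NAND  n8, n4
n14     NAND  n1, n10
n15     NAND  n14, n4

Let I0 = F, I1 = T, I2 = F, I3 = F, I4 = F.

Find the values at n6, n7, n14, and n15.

n6 = F; n7 = F; n14 = F; n15 = T

n0 = I0 NAND I4 = F NAND F = T
n1 = I2 OR n0 = F OR T = T
n2 = I1 NAND n1 = T NAND T = F
n3 = n1 NAND I4 = T NAND F = T
n4 = n3 NAND I1 = T NAND T = F
n6 = NOT n1 = NOT T = F
n7 = n6 AND n2 AND I3 = F AND F AND F = F
n10 = I2 NAND n6 = F NAND F = T
n14 = n1 NAND n10 = T NAND T = F
n15 = n14 NAND n4 = F NAND F = T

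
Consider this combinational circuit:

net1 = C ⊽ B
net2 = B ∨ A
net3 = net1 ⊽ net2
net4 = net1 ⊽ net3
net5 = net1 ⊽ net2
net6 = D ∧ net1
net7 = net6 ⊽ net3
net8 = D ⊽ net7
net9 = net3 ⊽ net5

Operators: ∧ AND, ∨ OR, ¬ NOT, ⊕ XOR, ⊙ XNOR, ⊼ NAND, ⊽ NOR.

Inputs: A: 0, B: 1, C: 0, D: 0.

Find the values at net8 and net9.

net1 = C NOR B = 0 NOR 1 = 0
net2 = B OR A = 1 OR 0 = 1
net3 = net1 NOR net2 = 0 NOR 1 = 0
net5 = net1 NOR net2 = 0 NOR 1 = 0
net6 = D AND net1 = 0 AND 0 = 0
net7 = net6 NOR net3 = 0 NOR 0 = 1
net8 = D NOR net7 = 0 NOR 1 = 0
net9 = net3 NOR net5 = 0 NOR 0 = 1

net8 = 0  net9 = 1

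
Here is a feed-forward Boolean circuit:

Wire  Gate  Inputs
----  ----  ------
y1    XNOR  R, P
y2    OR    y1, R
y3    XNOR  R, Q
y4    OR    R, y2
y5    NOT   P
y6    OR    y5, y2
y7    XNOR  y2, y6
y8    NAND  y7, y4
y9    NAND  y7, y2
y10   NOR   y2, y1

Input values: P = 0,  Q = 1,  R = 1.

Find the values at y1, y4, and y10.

y1 = R XNOR P = 1 XNOR 0 = 0
y2 = y1 OR R = 0 OR 1 = 1
y4 = R OR y2 = 1 OR 1 = 1
y10 = y2 NOR y1 = 1 NOR 0 = 0

y1 = 0, y4 = 1, y10 = 0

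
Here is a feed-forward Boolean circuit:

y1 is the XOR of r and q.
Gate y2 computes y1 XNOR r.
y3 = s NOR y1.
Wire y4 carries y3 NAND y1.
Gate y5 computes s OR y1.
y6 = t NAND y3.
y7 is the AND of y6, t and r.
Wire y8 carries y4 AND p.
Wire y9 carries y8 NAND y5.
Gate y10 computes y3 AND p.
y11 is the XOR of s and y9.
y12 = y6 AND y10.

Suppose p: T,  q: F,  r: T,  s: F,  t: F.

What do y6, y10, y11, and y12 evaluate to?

y6 = T, y10 = F, y11 = F, y12 = F

y1 = r XOR q = T XOR F = T
y3 = s NOR y1 = F NOR T = F
y4 = y3 NAND y1 = F NAND T = T
y5 = s OR y1 = F OR T = T
y6 = t NAND y3 = F NAND F = T
y8 = y4 AND p = T AND T = T
y9 = y8 NAND y5 = T NAND T = F
y10 = y3 AND p = F AND T = F
y11 = s XOR y9 = F XOR F = F
y12 = y6 AND y10 = T AND F = F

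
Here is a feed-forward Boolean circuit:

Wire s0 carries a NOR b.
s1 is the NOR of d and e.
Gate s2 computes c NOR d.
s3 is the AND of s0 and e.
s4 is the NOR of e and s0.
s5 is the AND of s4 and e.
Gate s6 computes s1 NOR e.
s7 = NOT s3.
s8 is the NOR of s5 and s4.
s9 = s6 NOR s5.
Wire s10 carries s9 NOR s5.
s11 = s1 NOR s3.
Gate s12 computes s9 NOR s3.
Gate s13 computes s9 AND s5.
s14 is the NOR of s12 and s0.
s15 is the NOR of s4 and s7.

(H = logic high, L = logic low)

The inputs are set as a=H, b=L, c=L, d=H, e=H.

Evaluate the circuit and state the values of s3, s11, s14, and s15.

s0 = a NOR b = H NOR L = L
s1 = d NOR e = H NOR H = L
s3 = s0 AND e = L AND H = L
s4 = e NOR s0 = H NOR L = L
s5 = s4 AND e = L AND H = L
s6 = s1 NOR e = L NOR H = L
s7 = NOT s3 = NOT L = H
s9 = s6 NOR s5 = L NOR L = H
s11 = s1 NOR s3 = L NOR L = H
s12 = s9 NOR s3 = H NOR L = L
s14 = s12 NOR s0 = L NOR L = H
s15 = s4 NOR s7 = L NOR H = L

s3 = L, s11 = H, s14 = H, s15 = L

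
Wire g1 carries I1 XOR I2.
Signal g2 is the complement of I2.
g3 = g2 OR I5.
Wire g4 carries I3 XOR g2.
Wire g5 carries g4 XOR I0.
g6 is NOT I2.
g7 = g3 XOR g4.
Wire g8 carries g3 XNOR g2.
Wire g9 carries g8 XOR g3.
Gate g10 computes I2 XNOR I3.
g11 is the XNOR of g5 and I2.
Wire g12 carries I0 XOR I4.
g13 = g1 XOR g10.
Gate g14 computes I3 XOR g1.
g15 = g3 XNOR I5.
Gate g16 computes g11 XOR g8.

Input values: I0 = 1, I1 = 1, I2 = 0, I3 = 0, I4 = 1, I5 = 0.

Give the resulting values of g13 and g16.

g13 = 0, g16 = 0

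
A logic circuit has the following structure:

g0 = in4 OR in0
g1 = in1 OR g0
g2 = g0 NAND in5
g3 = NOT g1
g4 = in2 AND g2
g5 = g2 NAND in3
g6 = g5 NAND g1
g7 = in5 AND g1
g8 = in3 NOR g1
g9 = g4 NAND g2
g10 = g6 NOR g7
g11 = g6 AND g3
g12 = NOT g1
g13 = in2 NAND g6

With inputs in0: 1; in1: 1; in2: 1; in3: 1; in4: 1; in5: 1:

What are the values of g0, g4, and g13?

g0 = in4 OR in0 = 1 OR 1 = 1
g1 = in1 OR g0 = 1 OR 1 = 1
g2 = g0 NAND in5 = 1 NAND 1 = 0
g4 = in2 AND g2 = 1 AND 0 = 0
g5 = g2 NAND in3 = 0 NAND 1 = 1
g6 = g5 NAND g1 = 1 NAND 1 = 0
g13 = in2 NAND g6 = 1 NAND 0 = 1

g0 = 1, g4 = 0, g13 = 1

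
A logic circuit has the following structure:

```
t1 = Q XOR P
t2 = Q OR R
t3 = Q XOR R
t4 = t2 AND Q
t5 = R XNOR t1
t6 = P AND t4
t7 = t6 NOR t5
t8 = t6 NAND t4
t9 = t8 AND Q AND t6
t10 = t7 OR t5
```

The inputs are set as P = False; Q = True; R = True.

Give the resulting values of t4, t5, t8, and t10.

t4 = True  t5 = True  t8 = True  t10 = True

t1 = Q XOR P = True XOR False = True
t2 = Q OR R = True OR True = True
t4 = t2 AND Q = True AND True = True
t5 = R XNOR t1 = True XNOR True = True
t6 = P AND t4 = False AND True = False
t7 = t6 NOR t5 = False NOR True = False
t8 = t6 NAND t4 = False NAND True = True
t10 = t7 OR t5 = False OR True = True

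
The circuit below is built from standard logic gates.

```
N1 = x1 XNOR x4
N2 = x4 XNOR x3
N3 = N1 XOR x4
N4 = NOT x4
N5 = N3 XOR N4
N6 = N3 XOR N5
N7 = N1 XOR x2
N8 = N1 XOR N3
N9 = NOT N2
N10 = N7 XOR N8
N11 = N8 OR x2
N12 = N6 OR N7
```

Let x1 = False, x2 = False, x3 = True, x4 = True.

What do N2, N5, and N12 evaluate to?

N2 = True  N5 = True  N12 = False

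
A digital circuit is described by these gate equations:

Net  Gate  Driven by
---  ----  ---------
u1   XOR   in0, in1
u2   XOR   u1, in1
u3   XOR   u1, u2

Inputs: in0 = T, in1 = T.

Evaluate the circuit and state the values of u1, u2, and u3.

u1 = in0 XOR in1 = T XOR T = F
u2 = u1 XOR in1 = F XOR T = T
u3 = u1 XOR u2 = F XOR T = T

u1 = F, u2 = T, u3 = T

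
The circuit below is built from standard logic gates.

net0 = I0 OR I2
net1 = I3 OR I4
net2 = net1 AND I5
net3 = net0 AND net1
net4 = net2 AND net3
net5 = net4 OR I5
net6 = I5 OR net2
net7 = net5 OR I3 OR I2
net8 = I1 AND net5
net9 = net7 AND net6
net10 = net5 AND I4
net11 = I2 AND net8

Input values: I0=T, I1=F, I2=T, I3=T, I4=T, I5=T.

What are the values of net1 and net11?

net1 = T  net11 = F

net0 = I0 OR I2 = T OR T = T
net1 = I3 OR I4 = T OR T = T
net2 = net1 AND I5 = T AND T = T
net3 = net0 AND net1 = T AND T = T
net4 = net2 AND net3 = T AND T = T
net5 = net4 OR I5 = T OR T = T
net8 = I1 AND net5 = F AND T = F
net11 = I2 AND net8 = T AND F = F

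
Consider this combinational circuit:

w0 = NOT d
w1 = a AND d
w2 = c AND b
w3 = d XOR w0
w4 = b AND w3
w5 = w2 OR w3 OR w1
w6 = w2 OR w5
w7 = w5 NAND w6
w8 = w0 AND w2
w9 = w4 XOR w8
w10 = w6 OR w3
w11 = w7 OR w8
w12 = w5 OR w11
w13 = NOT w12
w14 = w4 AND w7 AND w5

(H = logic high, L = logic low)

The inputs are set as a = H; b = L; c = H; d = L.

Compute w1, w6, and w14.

w1 = L; w6 = H; w14 = L

w0 = NOT d = NOT L = H
w1 = a AND d = H AND L = L
w2 = c AND b = H AND L = L
w3 = d XOR w0 = L XOR H = H
w4 = b AND w3 = L AND H = L
w5 = w2 OR w3 OR w1 = L OR H OR L = H
w6 = w2 OR w5 = L OR H = H
w7 = w5 NAND w6 = H NAND H = L
w14 = w4 AND w7 AND w5 = L AND L AND H = L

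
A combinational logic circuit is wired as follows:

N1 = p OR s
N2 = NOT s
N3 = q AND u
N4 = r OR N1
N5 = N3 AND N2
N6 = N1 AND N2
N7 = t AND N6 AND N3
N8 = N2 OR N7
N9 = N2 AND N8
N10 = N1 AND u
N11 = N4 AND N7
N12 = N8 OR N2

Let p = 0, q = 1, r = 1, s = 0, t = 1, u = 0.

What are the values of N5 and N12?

N5 = 0, N12 = 1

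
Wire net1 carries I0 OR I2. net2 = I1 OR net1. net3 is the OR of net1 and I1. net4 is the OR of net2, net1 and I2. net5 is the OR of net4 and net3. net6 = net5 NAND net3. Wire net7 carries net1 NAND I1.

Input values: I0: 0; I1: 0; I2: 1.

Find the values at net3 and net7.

net1 = I0 OR I2 = 0 OR 1 = 1
net3 = net1 OR I1 = 1 OR 0 = 1
net7 = net1 NAND I1 = 1 NAND 0 = 1

net3 = 1, net7 = 1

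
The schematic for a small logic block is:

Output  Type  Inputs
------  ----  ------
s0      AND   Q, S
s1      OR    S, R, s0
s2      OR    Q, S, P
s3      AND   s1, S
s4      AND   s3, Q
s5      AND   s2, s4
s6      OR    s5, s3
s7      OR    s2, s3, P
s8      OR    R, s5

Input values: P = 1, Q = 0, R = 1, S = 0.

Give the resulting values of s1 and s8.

s1 = 1  s8 = 1

s0 = Q AND S = 0 AND 0 = 0
s1 = S OR R OR s0 = 0 OR 1 OR 0 = 1
s2 = Q OR S OR P = 0 OR 0 OR 1 = 1
s3 = s1 AND S = 1 AND 0 = 0
s4 = s3 AND Q = 0 AND 0 = 0
s5 = s2 AND s4 = 1 AND 0 = 0
s8 = R OR s5 = 1 OR 0 = 1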